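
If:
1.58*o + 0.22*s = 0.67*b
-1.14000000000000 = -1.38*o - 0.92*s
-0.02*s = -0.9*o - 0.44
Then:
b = -0.43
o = -0.45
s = 1.91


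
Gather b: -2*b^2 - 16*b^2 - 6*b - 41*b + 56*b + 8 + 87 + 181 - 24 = -18*b^2 + 9*b + 252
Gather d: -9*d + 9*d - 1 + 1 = 0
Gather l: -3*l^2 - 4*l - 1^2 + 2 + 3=-3*l^2 - 4*l + 4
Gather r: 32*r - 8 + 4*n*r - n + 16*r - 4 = -n + r*(4*n + 48) - 12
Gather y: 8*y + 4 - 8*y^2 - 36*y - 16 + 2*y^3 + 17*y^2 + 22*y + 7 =2*y^3 + 9*y^2 - 6*y - 5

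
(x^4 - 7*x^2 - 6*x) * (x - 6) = x^5 - 6*x^4 - 7*x^3 + 36*x^2 + 36*x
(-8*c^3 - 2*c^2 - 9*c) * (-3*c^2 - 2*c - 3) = 24*c^5 + 22*c^4 + 55*c^3 + 24*c^2 + 27*c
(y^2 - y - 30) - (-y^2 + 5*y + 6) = 2*y^2 - 6*y - 36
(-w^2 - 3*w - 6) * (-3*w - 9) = 3*w^3 + 18*w^2 + 45*w + 54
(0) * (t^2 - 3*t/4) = 0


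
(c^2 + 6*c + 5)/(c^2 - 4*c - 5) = (c + 5)/(c - 5)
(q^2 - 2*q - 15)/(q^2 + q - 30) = (q + 3)/(q + 6)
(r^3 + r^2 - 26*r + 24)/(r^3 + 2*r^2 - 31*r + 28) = (r + 6)/(r + 7)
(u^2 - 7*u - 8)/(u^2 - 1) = (u - 8)/(u - 1)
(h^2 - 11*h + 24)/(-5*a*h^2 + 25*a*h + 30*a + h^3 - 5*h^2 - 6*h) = (-h^2 + 11*h - 24)/(5*a*h^2 - 25*a*h - 30*a - h^3 + 5*h^2 + 6*h)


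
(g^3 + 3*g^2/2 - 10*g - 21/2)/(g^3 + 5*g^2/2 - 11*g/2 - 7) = (g - 3)/(g - 2)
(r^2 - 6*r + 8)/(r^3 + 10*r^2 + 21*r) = (r^2 - 6*r + 8)/(r*(r^2 + 10*r + 21))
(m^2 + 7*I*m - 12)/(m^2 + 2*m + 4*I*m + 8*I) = (m + 3*I)/(m + 2)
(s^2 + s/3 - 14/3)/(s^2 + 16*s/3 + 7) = (s - 2)/(s + 3)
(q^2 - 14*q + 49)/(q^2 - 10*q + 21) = (q - 7)/(q - 3)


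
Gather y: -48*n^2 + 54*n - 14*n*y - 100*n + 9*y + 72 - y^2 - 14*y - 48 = -48*n^2 - 46*n - y^2 + y*(-14*n - 5) + 24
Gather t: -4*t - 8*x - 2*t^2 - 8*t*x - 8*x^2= -2*t^2 + t*(-8*x - 4) - 8*x^2 - 8*x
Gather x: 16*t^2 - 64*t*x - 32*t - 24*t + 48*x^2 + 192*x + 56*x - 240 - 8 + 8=16*t^2 - 56*t + 48*x^2 + x*(248 - 64*t) - 240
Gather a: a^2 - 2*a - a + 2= a^2 - 3*a + 2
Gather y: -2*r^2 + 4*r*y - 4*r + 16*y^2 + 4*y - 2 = -2*r^2 - 4*r + 16*y^2 + y*(4*r + 4) - 2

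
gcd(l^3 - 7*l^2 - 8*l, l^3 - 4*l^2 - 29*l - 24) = l^2 - 7*l - 8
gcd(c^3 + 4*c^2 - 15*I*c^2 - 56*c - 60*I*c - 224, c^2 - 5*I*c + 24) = c - 8*I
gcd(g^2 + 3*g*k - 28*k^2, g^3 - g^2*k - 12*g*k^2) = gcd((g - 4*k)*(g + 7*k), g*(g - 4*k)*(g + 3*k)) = g - 4*k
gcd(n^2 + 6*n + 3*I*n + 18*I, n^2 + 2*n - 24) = n + 6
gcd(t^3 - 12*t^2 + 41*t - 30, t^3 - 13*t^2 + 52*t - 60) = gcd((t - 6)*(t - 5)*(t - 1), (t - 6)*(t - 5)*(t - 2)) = t^2 - 11*t + 30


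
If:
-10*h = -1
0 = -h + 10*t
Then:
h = 1/10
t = 1/100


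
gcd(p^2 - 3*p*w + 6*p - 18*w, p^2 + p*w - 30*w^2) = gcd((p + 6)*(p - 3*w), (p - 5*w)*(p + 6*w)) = 1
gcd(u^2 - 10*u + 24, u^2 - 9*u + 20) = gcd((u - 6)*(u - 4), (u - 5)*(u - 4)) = u - 4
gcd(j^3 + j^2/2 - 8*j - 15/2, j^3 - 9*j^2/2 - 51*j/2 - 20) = j^2 + 7*j/2 + 5/2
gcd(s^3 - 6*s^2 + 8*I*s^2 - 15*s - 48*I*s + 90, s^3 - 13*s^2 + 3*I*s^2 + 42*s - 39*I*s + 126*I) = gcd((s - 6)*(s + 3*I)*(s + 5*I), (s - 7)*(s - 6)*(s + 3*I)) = s^2 + s*(-6 + 3*I) - 18*I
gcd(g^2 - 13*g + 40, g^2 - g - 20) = g - 5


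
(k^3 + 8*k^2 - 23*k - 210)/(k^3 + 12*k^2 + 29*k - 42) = (k - 5)/(k - 1)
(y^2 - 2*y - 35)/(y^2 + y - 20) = (y - 7)/(y - 4)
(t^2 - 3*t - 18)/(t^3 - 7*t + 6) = (t - 6)/(t^2 - 3*t + 2)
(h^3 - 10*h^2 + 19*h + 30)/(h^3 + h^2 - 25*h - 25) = (h - 6)/(h + 5)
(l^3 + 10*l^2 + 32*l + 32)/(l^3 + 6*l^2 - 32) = (l + 2)/(l - 2)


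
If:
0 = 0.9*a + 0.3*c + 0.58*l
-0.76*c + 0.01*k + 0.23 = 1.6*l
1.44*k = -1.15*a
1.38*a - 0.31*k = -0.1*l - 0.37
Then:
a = -0.16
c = 2.54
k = 0.13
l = -1.06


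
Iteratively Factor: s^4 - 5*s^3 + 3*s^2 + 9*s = (s - 3)*(s^3 - 2*s^2 - 3*s) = (s - 3)*(s + 1)*(s^2 - 3*s) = (s - 3)^2*(s + 1)*(s)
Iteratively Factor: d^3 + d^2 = (d + 1)*(d^2) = d*(d + 1)*(d)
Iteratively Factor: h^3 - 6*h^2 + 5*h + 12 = (h - 4)*(h^2 - 2*h - 3) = (h - 4)*(h - 3)*(h + 1)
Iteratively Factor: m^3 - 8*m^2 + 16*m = (m)*(m^2 - 8*m + 16) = m*(m - 4)*(m - 4)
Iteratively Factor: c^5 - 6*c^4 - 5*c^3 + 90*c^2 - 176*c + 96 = (c - 1)*(c^4 - 5*c^3 - 10*c^2 + 80*c - 96) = (c - 1)*(c + 4)*(c^3 - 9*c^2 + 26*c - 24) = (c - 2)*(c - 1)*(c + 4)*(c^2 - 7*c + 12) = (c - 3)*(c - 2)*(c - 1)*(c + 4)*(c - 4)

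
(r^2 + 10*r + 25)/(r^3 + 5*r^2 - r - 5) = (r + 5)/(r^2 - 1)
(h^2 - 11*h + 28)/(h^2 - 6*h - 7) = (h - 4)/(h + 1)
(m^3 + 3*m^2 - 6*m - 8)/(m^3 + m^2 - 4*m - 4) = (m + 4)/(m + 2)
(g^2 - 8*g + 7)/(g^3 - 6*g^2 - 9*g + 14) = 1/(g + 2)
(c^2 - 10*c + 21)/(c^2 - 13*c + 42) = (c - 3)/(c - 6)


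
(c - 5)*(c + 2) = c^2 - 3*c - 10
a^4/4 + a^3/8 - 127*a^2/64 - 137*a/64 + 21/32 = (a/4 + 1/2)*(a - 3)*(a - 1/4)*(a + 7/4)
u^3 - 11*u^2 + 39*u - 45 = (u - 5)*(u - 3)^2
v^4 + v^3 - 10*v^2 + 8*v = v*(v - 2)*(v - 1)*(v + 4)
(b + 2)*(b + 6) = b^2 + 8*b + 12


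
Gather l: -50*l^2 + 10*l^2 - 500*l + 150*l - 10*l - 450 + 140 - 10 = -40*l^2 - 360*l - 320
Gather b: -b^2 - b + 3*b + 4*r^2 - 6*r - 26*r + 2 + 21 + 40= -b^2 + 2*b + 4*r^2 - 32*r + 63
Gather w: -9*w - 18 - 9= -9*w - 27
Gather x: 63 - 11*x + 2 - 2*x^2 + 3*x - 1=-2*x^2 - 8*x + 64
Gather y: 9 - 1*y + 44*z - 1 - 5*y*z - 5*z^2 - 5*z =y*(-5*z - 1) - 5*z^2 + 39*z + 8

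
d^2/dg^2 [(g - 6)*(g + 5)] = 2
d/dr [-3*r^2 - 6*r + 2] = -6*r - 6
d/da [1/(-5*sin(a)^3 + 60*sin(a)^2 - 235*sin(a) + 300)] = (3*sin(a)^2 - 24*sin(a) + 47)*cos(a)/(5*(sin(a)^3 - 12*sin(a)^2 + 47*sin(a) - 60)^2)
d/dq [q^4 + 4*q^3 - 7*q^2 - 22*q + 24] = 4*q^3 + 12*q^2 - 14*q - 22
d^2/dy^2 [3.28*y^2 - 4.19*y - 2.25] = 6.56000000000000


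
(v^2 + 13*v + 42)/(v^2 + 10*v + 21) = (v + 6)/(v + 3)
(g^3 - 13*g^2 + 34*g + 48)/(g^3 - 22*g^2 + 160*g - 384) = (g + 1)/(g - 8)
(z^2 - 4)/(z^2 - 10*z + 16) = (z + 2)/(z - 8)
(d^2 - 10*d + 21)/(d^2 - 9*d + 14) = (d - 3)/(d - 2)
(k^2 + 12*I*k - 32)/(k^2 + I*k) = (k^2 + 12*I*k - 32)/(k*(k + I))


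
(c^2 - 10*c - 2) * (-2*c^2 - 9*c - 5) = -2*c^4 + 11*c^3 + 89*c^2 + 68*c + 10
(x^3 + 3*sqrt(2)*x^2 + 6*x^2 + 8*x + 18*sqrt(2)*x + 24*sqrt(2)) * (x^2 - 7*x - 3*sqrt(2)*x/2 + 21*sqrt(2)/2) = x^5 - x^4 + 3*sqrt(2)*x^4/2 - 43*x^3 - 3*sqrt(2)*x^3/2 - 51*sqrt(2)*x^2 - 47*x^2 - 84*sqrt(2)*x + 306*x + 504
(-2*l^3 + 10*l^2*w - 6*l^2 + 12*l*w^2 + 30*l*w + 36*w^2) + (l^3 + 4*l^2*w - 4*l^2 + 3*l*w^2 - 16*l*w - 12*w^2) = -l^3 + 14*l^2*w - 10*l^2 + 15*l*w^2 + 14*l*w + 24*w^2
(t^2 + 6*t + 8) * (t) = t^3 + 6*t^2 + 8*t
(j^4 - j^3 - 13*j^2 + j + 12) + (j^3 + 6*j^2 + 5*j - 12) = j^4 - 7*j^2 + 6*j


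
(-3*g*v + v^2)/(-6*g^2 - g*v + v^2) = v/(2*g + v)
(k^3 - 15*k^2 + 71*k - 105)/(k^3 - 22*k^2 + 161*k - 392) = (k^2 - 8*k + 15)/(k^2 - 15*k + 56)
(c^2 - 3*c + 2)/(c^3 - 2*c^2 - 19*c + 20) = (c - 2)/(c^2 - c - 20)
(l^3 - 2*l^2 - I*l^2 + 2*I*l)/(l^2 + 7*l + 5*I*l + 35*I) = l*(l^2 - l*(2 + I) + 2*I)/(l^2 + l*(7 + 5*I) + 35*I)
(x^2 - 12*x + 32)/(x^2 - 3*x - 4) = (x - 8)/(x + 1)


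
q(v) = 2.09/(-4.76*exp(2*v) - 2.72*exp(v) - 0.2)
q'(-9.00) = 0.02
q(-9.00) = -10.43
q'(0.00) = 0.43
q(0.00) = -0.27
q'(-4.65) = 1.10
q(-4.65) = -9.23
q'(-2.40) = 2.88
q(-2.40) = -4.30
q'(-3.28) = 2.53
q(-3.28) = -6.76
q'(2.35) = 0.01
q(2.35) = -0.00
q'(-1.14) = 1.59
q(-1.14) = -1.34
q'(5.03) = 0.00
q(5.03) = -0.00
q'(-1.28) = 1.78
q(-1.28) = -1.58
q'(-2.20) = 2.79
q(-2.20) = -3.73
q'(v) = 2.09*(9.52*exp(2*v) + 2.72*exp(v))/(-4.76*exp(2*v) - 2.72*exp(v) - 0.2)^2 = (19.8968*exp(v) + 5.6848)*exp(v)/(4.76*exp(2*v) + 2.72*exp(v) + 0.2)^2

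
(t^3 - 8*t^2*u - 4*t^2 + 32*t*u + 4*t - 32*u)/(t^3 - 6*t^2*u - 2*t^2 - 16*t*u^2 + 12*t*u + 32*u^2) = (t - 2)/(t + 2*u)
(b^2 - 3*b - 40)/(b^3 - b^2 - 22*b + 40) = (b - 8)/(b^2 - 6*b + 8)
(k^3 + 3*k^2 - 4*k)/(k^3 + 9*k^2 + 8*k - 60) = k*(k^2 + 3*k - 4)/(k^3 + 9*k^2 + 8*k - 60)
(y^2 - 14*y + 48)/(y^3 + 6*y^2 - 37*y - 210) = (y - 8)/(y^2 + 12*y + 35)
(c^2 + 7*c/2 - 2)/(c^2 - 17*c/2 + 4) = (c + 4)/(c - 8)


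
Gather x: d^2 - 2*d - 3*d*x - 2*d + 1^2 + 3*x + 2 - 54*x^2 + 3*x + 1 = d^2 - 4*d - 54*x^2 + x*(6 - 3*d) + 4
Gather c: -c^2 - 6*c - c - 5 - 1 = -c^2 - 7*c - 6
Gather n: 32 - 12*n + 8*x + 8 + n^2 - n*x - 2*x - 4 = n^2 + n*(-x - 12) + 6*x + 36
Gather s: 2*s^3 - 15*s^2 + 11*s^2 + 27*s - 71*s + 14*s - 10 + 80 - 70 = 2*s^3 - 4*s^2 - 30*s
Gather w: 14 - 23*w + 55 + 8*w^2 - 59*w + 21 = 8*w^2 - 82*w + 90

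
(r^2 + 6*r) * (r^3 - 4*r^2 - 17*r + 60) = r^5 + 2*r^4 - 41*r^3 - 42*r^2 + 360*r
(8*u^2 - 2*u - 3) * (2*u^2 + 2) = 16*u^4 - 4*u^3 + 10*u^2 - 4*u - 6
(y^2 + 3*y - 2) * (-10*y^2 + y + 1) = -10*y^4 - 29*y^3 + 24*y^2 + y - 2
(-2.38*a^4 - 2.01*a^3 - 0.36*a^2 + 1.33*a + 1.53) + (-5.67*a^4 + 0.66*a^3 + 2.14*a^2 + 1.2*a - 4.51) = -8.05*a^4 - 1.35*a^3 + 1.78*a^2 + 2.53*a - 2.98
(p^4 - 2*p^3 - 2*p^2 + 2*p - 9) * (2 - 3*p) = -3*p^5 + 8*p^4 + 2*p^3 - 10*p^2 + 31*p - 18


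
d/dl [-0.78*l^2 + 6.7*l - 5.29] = 6.7 - 1.56*l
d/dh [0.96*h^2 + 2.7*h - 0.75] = 1.92*h + 2.7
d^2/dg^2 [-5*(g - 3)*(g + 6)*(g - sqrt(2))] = -30*g - 30 + 10*sqrt(2)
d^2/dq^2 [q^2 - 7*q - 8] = 2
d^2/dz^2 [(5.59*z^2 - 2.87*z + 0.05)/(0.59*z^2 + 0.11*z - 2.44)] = (-2.723676*z^3 + 48.388614*z^2 - 24.770442*z + 65.165802)/(0.205379*z^6 + 0.114873*z^5 - 2.526675*z^4 - 0.948805*z^3 + 10.4493*z^2 + 1.964688*z - 14.526784)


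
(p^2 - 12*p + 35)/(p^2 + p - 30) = (p - 7)/(p + 6)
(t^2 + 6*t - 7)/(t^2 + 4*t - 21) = (t - 1)/(t - 3)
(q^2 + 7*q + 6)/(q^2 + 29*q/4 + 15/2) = 4*(q + 1)/(4*q + 5)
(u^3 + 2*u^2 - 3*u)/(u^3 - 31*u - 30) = u*(-u^2 - 2*u + 3)/(-u^3 + 31*u + 30)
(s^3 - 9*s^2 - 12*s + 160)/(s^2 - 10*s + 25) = (s^2 - 4*s - 32)/(s - 5)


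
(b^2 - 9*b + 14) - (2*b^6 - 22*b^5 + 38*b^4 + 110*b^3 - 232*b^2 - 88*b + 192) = -2*b^6 + 22*b^5 - 38*b^4 - 110*b^3 + 233*b^2 + 79*b - 178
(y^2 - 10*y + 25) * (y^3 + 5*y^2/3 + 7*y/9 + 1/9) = y^5 - 25*y^4/3 + 82*y^3/9 + 34*y^2 + 55*y/3 + 25/9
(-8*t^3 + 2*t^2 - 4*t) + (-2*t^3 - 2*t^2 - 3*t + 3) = -10*t^3 - 7*t + 3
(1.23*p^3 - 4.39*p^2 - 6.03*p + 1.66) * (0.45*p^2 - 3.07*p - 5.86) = 0.5535*p^5 - 5.7516*p^4 + 3.556*p^3 + 44.9845*p^2 + 30.2396*p - 9.7276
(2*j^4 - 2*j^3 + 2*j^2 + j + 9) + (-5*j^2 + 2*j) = 2*j^4 - 2*j^3 - 3*j^2 + 3*j + 9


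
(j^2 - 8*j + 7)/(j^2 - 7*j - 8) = (-j^2 + 8*j - 7)/(-j^2 + 7*j + 8)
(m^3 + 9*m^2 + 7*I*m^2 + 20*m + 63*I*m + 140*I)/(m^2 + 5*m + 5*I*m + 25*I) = (m^2 + m*(4 + 7*I) + 28*I)/(m + 5*I)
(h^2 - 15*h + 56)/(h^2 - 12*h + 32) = (h - 7)/(h - 4)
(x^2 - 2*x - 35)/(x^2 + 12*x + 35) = (x - 7)/(x + 7)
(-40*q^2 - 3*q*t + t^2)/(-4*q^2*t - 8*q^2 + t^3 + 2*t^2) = (40*q^2 + 3*q*t - t^2)/(4*q^2*t + 8*q^2 - t^3 - 2*t^2)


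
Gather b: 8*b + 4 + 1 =8*b + 5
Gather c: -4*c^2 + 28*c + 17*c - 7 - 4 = -4*c^2 + 45*c - 11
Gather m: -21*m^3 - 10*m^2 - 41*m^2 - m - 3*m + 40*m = -21*m^3 - 51*m^2 + 36*m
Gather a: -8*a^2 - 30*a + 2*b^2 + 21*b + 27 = -8*a^2 - 30*a + 2*b^2 + 21*b + 27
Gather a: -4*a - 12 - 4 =-4*a - 16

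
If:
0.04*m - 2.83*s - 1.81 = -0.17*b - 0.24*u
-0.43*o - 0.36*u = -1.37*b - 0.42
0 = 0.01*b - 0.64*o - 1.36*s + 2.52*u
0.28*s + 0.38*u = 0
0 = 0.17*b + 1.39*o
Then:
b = -0.29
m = 45.89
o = 0.04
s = -0.01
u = 0.01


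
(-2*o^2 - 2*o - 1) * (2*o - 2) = -4*o^3 + 2*o + 2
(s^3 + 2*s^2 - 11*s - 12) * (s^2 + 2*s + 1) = s^5 + 4*s^4 - 6*s^3 - 32*s^2 - 35*s - 12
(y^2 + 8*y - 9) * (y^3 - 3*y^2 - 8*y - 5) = y^5 + 5*y^4 - 41*y^3 - 42*y^2 + 32*y + 45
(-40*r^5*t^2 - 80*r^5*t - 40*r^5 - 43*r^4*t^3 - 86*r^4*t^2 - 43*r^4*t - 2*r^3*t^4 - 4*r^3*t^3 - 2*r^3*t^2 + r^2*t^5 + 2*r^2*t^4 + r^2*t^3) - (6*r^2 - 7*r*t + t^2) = -40*r^5*t^2 - 80*r^5*t - 40*r^5 - 43*r^4*t^3 - 86*r^4*t^2 - 43*r^4*t - 2*r^3*t^4 - 4*r^3*t^3 - 2*r^3*t^2 + r^2*t^5 + 2*r^2*t^4 + r^2*t^3 - 6*r^2 + 7*r*t - t^2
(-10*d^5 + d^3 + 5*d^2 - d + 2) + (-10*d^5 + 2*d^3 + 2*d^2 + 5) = -20*d^5 + 3*d^3 + 7*d^2 - d + 7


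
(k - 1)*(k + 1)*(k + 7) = k^3 + 7*k^2 - k - 7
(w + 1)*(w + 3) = w^2 + 4*w + 3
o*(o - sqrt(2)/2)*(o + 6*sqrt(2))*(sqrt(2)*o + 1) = sqrt(2)*o^4 + 12*o^3 - sqrt(2)*o^2/2 - 6*o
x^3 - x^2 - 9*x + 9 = (x - 3)*(x - 1)*(x + 3)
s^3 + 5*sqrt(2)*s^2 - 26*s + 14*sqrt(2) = (s - sqrt(2))^2*(s + 7*sqrt(2))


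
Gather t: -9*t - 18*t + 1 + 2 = 3 - 27*t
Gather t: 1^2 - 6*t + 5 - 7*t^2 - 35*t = -7*t^2 - 41*t + 6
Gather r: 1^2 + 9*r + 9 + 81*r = 90*r + 10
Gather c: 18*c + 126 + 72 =18*c + 198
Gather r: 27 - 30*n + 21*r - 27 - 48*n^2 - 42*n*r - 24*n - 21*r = -48*n^2 - 42*n*r - 54*n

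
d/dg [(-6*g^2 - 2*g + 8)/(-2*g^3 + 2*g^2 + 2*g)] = (-3*g^4 - 2*g^3 + 10*g^2 - 8*g - 4)/(g^2*(g^4 - 2*g^3 - g^2 + 2*g + 1))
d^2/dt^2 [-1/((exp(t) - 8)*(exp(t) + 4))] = 4*(-exp(3*t) + 3*exp(2*t) - 36*exp(t) + 32)*exp(t)/(exp(6*t) - 12*exp(5*t) - 48*exp(4*t) + 704*exp(3*t) + 1536*exp(2*t) - 12288*exp(t) - 32768)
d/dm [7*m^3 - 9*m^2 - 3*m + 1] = 21*m^2 - 18*m - 3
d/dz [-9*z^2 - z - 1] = -18*z - 1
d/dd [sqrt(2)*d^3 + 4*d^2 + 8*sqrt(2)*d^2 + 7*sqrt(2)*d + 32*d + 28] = 3*sqrt(2)*d^2 + 8*d + 16*sqrt(2)*d + 7*sqrt(2) + 32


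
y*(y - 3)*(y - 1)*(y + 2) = y^4 - 2*y^3 - 5*y^2 + 6*y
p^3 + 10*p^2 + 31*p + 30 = (p + 2)*(p + 3)*(p + 5)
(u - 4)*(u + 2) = u^2 - 2*u - 8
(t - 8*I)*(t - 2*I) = t^2 - 10*I*t - 16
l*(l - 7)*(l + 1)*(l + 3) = l^4 - 3*l^3 - 25*l^2 - 21*l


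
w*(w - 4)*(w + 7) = w^3 + 3*w^2 - 28*w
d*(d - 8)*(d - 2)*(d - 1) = d^4 - 11*d^3 + 26*d^2 - 16*d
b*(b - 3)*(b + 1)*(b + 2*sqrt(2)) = b^4 - 2*b^3 + 2*sqrt(2)*b^3 - 4*sqrt(2)*b^2 - 3*b^2 - 6*sqrt(2)*b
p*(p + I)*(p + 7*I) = p^3 + 8*I*p^2 - 7*p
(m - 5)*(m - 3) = m^2 - 8*m + 15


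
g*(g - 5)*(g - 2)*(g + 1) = g^4 - 6*g^3 + 3*g^2 + 10*g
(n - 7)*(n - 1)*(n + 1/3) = n^3 - 23*n^2/3 + 13*n/3 + 7/3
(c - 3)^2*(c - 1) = c^3 - 7*c^2 + 15*c - 9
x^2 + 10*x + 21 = (x + 3)*(x + 7)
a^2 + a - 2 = (a - 1)*(a + 2)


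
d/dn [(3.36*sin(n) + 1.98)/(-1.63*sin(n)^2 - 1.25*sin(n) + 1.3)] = (5.4768*sin(n)^2 + 6.4548*sin(n) + 6.843)*cos(n)/(2.6569*sin(n)^4 + 4.075*sin(n)^3 - 2.6755*sin(n)^2 - 3.25*sin(n) + 1.69)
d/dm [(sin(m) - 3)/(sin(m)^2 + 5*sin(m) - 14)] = (6*sin(m) + cos(m)^2)*cos(m)/(sin(m)^2 + 5*sin(m) - 14)^2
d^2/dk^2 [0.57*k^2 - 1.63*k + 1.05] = 1.14000000000000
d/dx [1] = 0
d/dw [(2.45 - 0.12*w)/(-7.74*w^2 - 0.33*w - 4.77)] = (-0.9288*w^2 + 37.926*w + 1.3809)/(59.9076*w^4 + 5.1084*w^3 + 73.9485*w^2 + 3.1482*w + 22.7529)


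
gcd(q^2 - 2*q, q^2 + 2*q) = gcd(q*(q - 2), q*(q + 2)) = q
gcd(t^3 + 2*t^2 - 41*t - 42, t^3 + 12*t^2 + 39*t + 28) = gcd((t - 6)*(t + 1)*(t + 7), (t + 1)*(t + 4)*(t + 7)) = t^2 + 8*t + 7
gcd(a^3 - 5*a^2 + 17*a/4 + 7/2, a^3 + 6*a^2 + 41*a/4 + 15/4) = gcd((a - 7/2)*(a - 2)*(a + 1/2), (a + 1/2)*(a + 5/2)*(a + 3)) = a + 1/2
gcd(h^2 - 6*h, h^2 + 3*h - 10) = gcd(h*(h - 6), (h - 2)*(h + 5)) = 1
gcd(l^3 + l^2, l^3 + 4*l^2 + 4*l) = l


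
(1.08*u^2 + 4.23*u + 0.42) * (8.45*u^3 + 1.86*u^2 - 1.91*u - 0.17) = 9.126*u^5 + 37.7523*u^4 + 9.354*u^3 - 7.4817*u^2 - 1.5213*u - 0.0714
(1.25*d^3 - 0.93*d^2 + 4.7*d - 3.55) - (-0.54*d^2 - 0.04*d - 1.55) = 1.25*d^3 - 0.39*d^2 + 4.74*d - 2.0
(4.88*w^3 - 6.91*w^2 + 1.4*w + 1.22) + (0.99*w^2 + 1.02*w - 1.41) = 4.88*w^3 - 5.92*w^2 + 2.42*w - 0.19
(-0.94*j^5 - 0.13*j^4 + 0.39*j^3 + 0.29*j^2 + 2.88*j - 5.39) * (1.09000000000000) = -1.0246*j^5 - 0.1417*j^4 + 0.4251*j^3 + 0.3161*j^2 + 3.1392*j - 5.8751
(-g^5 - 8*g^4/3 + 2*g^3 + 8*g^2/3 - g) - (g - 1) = -g^5 - 8*g^4/3 + 2*g^3 + 8*g^2/3 - 2*g + 1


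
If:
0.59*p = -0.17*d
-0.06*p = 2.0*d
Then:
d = 0.00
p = 0.00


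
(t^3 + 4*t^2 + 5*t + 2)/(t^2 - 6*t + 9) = (t^3 + 4*t^2 + 5*t + 2)/(t^2 - 6*t + 9)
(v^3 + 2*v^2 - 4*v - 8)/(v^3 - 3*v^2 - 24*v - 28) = (v - 2)/(v - 7)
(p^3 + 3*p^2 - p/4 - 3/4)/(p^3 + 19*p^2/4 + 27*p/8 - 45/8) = 2*(4*p^2 - 1)/(8*p^2 + 14*p - 15)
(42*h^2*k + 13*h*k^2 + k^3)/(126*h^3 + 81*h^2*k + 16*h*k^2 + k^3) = k/(3*h + k)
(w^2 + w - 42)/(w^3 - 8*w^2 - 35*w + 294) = (w^2 + w - 42)/(w^3 - 8*w^2 - 35*w + 294)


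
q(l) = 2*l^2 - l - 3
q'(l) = 4*l - 1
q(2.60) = 7.92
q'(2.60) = 9.40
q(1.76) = 1.44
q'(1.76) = 6.04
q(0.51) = -2.99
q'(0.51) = 1.04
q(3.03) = 12.33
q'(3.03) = 11.12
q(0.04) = -3.04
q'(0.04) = -0.84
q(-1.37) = 2.12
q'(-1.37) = -6.48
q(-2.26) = 9.48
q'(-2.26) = -10.04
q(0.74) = -2.64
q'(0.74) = 1.96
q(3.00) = 12.00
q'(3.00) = 11.00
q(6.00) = 63.00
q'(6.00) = 23.00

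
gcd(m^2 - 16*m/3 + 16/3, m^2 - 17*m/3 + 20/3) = m - 4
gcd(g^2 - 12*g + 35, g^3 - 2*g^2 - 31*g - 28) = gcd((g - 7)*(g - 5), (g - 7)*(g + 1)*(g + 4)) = g - 7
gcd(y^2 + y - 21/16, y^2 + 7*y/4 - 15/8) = y - 3/4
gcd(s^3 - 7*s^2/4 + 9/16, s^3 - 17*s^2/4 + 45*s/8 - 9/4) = s^2 - 9*s/4 + 9/8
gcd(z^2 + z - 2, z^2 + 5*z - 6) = z - 1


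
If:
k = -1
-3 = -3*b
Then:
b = 1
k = -1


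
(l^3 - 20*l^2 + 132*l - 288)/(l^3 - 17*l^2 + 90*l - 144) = (l - 6)/(l - 3)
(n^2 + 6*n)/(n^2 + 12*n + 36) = n/(n + 6)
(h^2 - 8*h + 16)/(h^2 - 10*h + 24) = (h - 4)/(h - 6)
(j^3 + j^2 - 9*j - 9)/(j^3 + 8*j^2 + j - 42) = (j^2 - 2*j - 3)/(j^2 + 5*j - 14)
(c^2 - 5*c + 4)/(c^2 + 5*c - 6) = (c - 4)/(c + 6)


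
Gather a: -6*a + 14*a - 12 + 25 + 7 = 8*a + 20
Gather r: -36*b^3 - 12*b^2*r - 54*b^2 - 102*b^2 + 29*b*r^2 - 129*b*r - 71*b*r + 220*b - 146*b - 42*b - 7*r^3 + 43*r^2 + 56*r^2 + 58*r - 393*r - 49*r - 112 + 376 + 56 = -36*b^3 - 156*b^2 + 32*b - 7*r^3 + r^2*(29*b + 99) + r*(-12*b^2 - 200*b - 384) + 320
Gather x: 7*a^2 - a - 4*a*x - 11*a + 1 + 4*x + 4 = 7*a^2 - 12*a + x*(4 - 4*a) + 5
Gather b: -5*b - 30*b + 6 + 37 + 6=49 - 35*b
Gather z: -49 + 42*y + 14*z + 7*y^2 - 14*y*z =7*y^2 + 42*y + z*(14 - 14*y) - 49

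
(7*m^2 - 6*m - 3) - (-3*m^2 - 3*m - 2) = 10*m^2 - 3*m - 1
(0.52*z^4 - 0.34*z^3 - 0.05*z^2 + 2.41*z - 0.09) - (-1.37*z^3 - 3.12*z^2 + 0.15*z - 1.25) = 0.52*z^4 + 1.03*z^3 + 3.07*z^2 + 2.26*z + 1.16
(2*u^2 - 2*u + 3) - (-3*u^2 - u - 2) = 5*u^2 - u + 5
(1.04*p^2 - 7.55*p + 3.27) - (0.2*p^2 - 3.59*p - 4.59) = 0.84*p^2 - 3.96*p + 7.86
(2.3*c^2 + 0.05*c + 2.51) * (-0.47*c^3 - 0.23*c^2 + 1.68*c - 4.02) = -1.081*c^5 - 0.5525*c^4 + 2.6728*c^3 - 9.7393*c^2 + 4.0158*c - 10.0902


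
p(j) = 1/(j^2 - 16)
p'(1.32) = -0.01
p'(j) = -2*j/(j^2 - 16)^2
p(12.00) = 0.01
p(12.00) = 0.01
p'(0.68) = -0.01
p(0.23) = -0.06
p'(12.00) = 0.00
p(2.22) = -0.09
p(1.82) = -0.08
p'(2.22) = -0.04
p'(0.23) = -0.00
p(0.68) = -0.06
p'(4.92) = -0.15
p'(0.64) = -0.01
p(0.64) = -0.06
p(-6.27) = 0.04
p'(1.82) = -0.02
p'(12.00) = 0.00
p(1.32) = -0.07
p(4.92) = 0.12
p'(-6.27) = 0.02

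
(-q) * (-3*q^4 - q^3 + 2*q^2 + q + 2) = 3*q^5 + q^4 - 2*q^3 - q^2 - 2*q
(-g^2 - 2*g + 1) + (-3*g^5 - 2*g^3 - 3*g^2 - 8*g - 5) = -3*g^5 - 2*g^3 - 4*g^2 - 10*g - 4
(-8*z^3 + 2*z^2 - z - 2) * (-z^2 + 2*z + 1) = 8*z^5 - 18*z^4 - 3*z^3 + 2*z^2 - 5*z - 2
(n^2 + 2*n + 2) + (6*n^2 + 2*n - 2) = 7*n^2 + 4*n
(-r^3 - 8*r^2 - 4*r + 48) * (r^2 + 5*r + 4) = -r^5 - 13*r^4 - 48*r^3 - 4*r^2 + 224*r + 192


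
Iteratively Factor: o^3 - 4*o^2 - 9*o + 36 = (o - 4)*(o^2 - 9) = (o - 4)*(o - 3)*(o + 3)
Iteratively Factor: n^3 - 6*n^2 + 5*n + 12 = (n - 3)*(n^2 - 3*n - 4) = (n - 4)*(n - 3)*(n + 1)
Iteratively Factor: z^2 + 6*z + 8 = (z + 4)*(z + 2)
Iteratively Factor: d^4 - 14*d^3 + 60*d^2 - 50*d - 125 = (d - 5)*(d^3 - 9*d^2 + 15*d + 25) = (d - 5)*(d + 1)*(d^2 - 10*d + 25) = (d - 5)^2*(d + 1)*(d - 5)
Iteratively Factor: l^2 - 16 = (l - 4)*(l + 4)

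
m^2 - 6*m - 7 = (m - 7)*(m + 1)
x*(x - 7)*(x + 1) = x^3 - 6*x^2 - 7*x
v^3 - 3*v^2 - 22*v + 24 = (v - 6)*(v - 1)*(v + 4)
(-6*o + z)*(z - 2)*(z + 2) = -6*o*z^2 + 24*o + z^3 - 4*z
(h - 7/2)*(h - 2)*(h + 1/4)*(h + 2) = h^4 - 13*h^3/4 - 39*h^2/8 + 13*h + 7/2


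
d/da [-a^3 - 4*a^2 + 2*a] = -3*a^2 - 8*a + 2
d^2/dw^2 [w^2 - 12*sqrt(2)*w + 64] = 2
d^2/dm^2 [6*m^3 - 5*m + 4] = 36*m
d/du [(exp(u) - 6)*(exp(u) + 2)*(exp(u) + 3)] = (3*exp(2*u) - 2*exp(u) - 24)*exp(u)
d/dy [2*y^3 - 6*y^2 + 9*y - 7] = 6*y^2 - 12*y + 9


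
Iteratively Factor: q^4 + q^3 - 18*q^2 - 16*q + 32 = (q + 2)*(q^3 - q^2 - 16*q + 16) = (q - 1)*(q + 2)*(q^2 - 16) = (q - 1)*(q + 2)*(q + 4)*(q - 4)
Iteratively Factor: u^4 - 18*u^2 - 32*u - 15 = (u + 3)*(u^3 - 3*u^2 - 9*u - 5) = (u - 5)*(u + 3)*(u^2 + 2*u + 1) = (u - 5)*(u + 1)*(u + 3)*(u + 1)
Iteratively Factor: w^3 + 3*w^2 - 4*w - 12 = (w + 3)*(w^2 - 4) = (w + 2)*(w + 3)*(w - 2)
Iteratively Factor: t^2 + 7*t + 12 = (t + 4)*(t + 3)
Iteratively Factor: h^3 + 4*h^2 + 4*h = (h)*(h^2 + 4*h + 4) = h*(h + 2)*(h + 2)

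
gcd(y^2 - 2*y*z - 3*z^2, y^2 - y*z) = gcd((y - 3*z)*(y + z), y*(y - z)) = 1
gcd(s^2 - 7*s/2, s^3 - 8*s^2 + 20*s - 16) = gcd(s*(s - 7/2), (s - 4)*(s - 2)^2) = 1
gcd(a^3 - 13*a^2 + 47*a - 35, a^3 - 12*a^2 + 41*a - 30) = a^2 - 6*a + 5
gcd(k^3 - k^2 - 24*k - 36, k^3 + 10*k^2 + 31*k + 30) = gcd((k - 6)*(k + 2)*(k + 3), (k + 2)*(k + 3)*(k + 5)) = k^2 + 5*k + 6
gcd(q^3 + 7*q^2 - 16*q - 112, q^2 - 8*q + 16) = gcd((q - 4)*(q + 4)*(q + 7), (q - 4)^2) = q - 4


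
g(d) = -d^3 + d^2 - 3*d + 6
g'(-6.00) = -123.00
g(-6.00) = 276.00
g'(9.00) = -228.00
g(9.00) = -669.00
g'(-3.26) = -41.40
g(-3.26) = 61.05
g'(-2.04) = -19.56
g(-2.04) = 24.77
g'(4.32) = -50.35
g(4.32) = -68.92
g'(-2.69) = -30.09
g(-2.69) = 40.77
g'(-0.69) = -5.81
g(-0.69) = 8.87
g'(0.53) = -2.78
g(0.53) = 4.54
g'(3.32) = -29.43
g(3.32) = -29.53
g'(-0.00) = -3.00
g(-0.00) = 6.00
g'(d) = -3*d^2 + 2*d - 3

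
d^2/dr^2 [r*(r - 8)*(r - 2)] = 6*r - 20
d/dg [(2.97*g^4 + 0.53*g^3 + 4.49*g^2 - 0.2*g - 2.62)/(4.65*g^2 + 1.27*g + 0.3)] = (27.621*g^5 + 13.7802*g^4 + 4.9102*g^3 + 7.1093*g^2 + 27.06*g + 3.2674)/(21.6225*g^4 + 11.811*g^3 + 4.4029*g^2 + 0.762*g + 0.09)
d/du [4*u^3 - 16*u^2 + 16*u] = 12*u^2 - 32*u + 16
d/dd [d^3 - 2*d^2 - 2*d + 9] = 3*d^2 - 4*d - 2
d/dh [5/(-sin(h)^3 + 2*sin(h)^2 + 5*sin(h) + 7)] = 5*(3*sin(h)^2 - 4*sin(h) - 5)*cos(h)/(sin(h)^3 - 2*sin(h)^2 - 5*sin(h) - 7)^2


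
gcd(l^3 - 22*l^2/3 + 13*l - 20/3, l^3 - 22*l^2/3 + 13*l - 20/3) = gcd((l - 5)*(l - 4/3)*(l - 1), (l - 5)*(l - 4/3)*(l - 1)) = l^3 - 22*l^2/3 + 13*l - 20/3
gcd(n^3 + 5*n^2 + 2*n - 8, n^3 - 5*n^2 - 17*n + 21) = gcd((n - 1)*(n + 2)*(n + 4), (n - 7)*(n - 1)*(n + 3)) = n - 1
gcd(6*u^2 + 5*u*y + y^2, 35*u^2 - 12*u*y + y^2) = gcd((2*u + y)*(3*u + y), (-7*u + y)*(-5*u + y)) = 1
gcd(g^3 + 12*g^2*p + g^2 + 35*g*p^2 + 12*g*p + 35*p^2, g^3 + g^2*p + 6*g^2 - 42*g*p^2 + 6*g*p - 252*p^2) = g + 7*p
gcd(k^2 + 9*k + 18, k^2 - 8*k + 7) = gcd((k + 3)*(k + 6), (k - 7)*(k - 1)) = 1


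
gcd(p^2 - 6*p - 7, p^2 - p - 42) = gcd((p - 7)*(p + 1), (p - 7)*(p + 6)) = p - 7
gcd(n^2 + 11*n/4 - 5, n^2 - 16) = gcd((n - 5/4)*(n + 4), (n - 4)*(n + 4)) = n + 4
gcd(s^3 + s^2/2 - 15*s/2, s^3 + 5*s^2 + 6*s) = s^2 + 3*s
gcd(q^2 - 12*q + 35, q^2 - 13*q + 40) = q - 5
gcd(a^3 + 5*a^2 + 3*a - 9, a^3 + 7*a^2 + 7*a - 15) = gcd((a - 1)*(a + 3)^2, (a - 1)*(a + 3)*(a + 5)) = a^2 + 2*a - 3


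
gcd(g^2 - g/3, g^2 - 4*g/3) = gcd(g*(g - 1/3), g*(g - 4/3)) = g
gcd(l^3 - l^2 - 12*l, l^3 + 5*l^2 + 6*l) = l^2 + 3*l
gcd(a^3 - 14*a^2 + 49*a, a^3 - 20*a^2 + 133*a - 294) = a^2 - 14*a + 49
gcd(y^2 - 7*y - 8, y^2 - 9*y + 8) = y - 8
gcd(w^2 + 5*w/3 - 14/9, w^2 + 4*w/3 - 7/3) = w + 7/3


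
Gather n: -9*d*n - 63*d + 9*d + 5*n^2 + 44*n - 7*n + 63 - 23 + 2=-54*d + 5*n^2 + n*(37 - 9*d) + 42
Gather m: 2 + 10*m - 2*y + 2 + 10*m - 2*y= 20*m - 4*y + 4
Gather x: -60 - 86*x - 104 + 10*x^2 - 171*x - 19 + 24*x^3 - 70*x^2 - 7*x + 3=24*x^3 - 60*x^2 - 264*x - 180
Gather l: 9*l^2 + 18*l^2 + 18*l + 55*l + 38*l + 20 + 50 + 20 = 27*l^2 + 111*l + 90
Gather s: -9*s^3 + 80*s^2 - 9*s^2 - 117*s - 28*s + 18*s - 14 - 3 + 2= -9*s^3 + 71*s^2 - 127*s - 15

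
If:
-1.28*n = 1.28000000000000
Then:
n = -1.00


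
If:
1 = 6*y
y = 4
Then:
No Solution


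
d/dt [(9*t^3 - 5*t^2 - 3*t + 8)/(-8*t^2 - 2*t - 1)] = (-72*t^4 - 36*t^3 - 41*t^2 + 138*t + 19)/(64*t^4 + 32*t^3 + 20*t^2 + 4*t + 1)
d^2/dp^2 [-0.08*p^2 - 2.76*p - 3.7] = -0.160000000000000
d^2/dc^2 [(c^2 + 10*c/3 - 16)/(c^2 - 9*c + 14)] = 2*(37*c^3 - 270*c^2 + 876*c - 1368)/(3*(c^6 - 27*c^5 + 285*c^4 - 1485*c^3 + 3990*c^2 - 5292*c + 2744))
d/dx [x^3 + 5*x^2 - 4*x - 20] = 3*x^2 + 10*x - 4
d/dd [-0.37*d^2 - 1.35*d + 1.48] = -0.74*d - 1.35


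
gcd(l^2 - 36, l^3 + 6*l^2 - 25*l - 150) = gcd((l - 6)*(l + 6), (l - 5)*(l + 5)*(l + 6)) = l + 6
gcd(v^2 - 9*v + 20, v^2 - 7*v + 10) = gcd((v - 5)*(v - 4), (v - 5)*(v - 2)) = v - 5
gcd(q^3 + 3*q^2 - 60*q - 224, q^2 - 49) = q + 7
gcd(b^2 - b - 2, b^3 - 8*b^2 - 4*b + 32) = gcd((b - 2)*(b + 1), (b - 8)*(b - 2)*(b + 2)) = b - 2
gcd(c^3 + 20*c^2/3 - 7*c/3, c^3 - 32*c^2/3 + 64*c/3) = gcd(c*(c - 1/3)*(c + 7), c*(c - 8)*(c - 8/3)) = c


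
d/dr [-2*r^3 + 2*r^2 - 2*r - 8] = -6*r^2 + 4*r - 2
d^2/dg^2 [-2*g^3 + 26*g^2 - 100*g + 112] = 52 - 12*g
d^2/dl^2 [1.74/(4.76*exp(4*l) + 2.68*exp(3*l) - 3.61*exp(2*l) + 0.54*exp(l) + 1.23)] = ((-132.5184*exp(3*l) - 41.9688*exp(2*l) + 25.1256*exp(l) - 0.9396)*(4.76*exp(4*l) + 2.68*exp(3*l) - 3.61*exp(2*l) + 0.54*exp(l) + 1.23) + 1.74*(19.04*exp(3*l) + 8.04*exp(2*l) - 7.22*exp(l) + 0.54)*(38.08*exp(3*l) + 16.08*exp(2*l) - 14.44*exp(l) + 1.08)*exp(l))*exp(l)/(4.76*exp(4*l) + 2.68*exp(3*l) - 3.61*exp(2*l) + 0.54*exp(l) + 1.23)^3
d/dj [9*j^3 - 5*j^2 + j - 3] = 27*j^2 - 10*j + 1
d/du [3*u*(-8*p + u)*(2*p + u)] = -48*p^2 - 36*p*u + 9*u^2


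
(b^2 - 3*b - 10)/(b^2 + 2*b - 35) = (b + 2)/(b + 7)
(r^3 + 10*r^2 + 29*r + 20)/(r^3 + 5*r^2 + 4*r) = (r + 5)/r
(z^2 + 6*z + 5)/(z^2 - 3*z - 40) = (z + 1)/(z - 8)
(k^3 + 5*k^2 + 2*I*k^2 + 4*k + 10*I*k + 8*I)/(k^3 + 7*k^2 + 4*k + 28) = (k^2 + 5*k + 4)/(k^2 + k*(7 - 2*I) - 14*I)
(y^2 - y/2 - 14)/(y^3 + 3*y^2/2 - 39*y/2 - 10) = (2*y + 7)/(2*y^2 + 11*y + 5)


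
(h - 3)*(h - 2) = h^2 - 5*h + 6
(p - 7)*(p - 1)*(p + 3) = p^3 - 5*p^2 - 17*p + 21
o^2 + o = o*(o + 1)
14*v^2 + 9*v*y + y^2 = (2*v + y)*(7*v + y)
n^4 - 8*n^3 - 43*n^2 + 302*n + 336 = (n - 8)*(n - 7)*(n + 1)*(n + 6)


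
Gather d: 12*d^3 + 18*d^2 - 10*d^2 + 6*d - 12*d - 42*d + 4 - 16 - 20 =12*d^3 + 8*d^2 - 48*d - 32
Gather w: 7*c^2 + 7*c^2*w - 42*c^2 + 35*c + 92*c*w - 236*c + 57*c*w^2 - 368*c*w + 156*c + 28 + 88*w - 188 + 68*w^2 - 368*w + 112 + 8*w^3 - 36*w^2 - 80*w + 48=-35*c^2 - 45*c + 8*w^3 + w^2*(57*c + 32) + w*(7*c^2 - 276*c - 360)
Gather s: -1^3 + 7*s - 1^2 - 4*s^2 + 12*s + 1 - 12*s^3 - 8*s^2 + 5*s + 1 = -12*s^3 - 12*s^2 + 24*s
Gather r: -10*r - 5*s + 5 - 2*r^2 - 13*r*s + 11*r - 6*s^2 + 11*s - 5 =-2*r^2 + r*(1 - 13*s) - 6*s^2 + 6*s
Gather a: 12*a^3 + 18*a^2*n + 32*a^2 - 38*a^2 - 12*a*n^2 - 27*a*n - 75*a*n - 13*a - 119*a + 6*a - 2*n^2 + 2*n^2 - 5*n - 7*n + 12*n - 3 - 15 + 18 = 12*a^3 + a^2*(18*n - 6) + a*(-12*n^2 - 102*n - 126)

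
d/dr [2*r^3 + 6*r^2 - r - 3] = 6*r^2 + 12*r - 1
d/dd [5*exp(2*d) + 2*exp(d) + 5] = (10*exp(d) + 2)*exp(d)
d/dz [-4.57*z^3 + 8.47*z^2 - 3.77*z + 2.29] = -13.71*z^2 + 16.94*z - 3.77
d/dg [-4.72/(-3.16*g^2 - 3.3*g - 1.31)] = (-29.8304*g - 15.576)/(3.16*g^2 + 3.3*g + 1.31)^2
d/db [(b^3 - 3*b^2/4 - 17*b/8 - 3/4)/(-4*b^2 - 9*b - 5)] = (-32*b^4 - 144*b^3 - 134*b^2 + 12*b + 31)/(8*(16*b^4 + 72*b^3 + 121*b^2 + 90*b + 25))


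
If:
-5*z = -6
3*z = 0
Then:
No Solution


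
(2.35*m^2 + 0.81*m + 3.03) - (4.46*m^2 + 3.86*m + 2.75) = -2.11*m^2 - 3.05*m + 0.28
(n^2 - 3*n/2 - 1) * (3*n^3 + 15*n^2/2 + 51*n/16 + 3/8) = 3*n^5 + 3*n^4 - 177*n^3/16 - 381*n^2/32 - 15*n/4 - 3/8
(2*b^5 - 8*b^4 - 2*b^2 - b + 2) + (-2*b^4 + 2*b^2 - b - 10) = 2*b^5 - 10*b^4 - 2*b - 8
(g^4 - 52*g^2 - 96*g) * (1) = g^4 - 52*g^2 - 96*g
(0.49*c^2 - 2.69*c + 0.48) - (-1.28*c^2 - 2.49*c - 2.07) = 1.77*c^2 - 0.2*c + 2.55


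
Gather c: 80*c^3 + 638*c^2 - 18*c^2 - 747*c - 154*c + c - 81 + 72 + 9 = 80*c^3 + 620*c^2 - 900*c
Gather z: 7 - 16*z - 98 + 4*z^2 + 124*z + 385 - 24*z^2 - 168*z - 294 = -20*z^2 - 60*z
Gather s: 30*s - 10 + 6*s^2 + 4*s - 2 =6*s^2 + 34*s - 12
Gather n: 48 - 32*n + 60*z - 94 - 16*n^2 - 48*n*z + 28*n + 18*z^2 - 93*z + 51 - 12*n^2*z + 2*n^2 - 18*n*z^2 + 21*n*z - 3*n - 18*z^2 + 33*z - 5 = n^2*(-12*z - 14) + n*(-18*z^2 - 27*z - 7)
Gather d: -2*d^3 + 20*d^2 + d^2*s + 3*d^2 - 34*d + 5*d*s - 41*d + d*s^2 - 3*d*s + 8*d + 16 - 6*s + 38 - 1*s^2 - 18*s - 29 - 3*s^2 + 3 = -2*d^3 + d^2*(s + 23) + d*(s^2 + 2*s - 67) - 4*s^2 - 24*s + 28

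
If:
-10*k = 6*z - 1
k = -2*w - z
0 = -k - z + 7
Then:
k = -41/4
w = -7/2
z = 69/4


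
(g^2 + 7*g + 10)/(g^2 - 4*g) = (g^2 + 7*g + 10)/(g*(g - 4))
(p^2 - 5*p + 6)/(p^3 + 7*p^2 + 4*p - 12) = (p^2 - 5*p + 6)/(p^3 + 7*p^2 + 4*p - 12)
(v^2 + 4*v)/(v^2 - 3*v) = (v + 4)/(v - 3)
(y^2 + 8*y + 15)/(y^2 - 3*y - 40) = (y + 3)/(y - 8)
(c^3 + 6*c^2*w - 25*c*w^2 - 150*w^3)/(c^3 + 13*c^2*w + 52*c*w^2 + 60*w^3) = (c - 5*w)/(c + 2*w)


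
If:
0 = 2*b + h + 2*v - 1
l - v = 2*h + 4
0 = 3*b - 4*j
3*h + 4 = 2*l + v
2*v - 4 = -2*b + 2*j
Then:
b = 28/9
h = -23/3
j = 7/3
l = -91/9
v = 11/9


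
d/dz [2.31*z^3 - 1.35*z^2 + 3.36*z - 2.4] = 6.93*z^2 - 2.7*z + 3.36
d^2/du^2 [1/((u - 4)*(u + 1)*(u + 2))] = 2*(6*u^4 - 8*u^3 - 27*u^2 + 54*u + 92)/(u^9 - 3*u^8 - 27*u^7 + 35*u^6 + 318*u^5 + 156*u^4 - 1288*u^3 - 2592*u^2 - 1920*u - 512)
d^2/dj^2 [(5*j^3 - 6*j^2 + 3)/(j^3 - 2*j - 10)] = 4*(-3*j^6 + 15*j^5 + 141*j^4 - 200*j^3 + 141*j^2 + 795*j - 294)/(j^9 - 6*j^7 - 30*j^6 + 12*j^5 + 120*j^4 + 292*j^3 - 120*j^2 - 600*j - 1000)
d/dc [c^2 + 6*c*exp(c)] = 6*c*exp(c) + 2*c + 6*exp(c)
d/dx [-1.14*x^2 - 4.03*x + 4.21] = -2.28*x - 4.03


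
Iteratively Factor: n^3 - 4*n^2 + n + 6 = (n - 2)*(n^2 - 2*n - 3) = (n - 3)*(n - 2)*(n + 1)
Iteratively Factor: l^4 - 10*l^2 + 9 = (l + 3)*(l^3 - 3*l^2 - l + 3) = (l + 1)*(l + 3)*(l^2 - 4*l + 3) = (l - 3)*(l + 1)*(l + 3)*(l - 1)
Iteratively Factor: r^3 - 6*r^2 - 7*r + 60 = (r + 3)*(r^2 - 9*r + 20) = (r - 4)*(r + 3)*(r - 5)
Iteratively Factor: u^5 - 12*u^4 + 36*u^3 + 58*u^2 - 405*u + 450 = (u - 5)*(u^4 - 7*u^3 + u^2 + 63*u - 90) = (u - 5)*(u - 3)*(u^3 - 4*u^2 - 11*u + 30) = (u - 5)^2*(u - 3)*(u^2 + u - 6) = (u - 5)^2*(u - 3)*(u + 3)*(u - 2)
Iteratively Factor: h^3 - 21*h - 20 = (h - 5)*(h^2 + 5*h + 4) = (h - 5)*(h + 1)*(h + 4)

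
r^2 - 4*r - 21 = (r - 7)*(r + 3)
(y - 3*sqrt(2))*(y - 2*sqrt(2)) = y^2 - 5*sqrt(2)*y + 12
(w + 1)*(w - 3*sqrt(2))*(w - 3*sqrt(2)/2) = w^3 - 9*sqrt(2)*w^2/2 + w^2 - 9*sqrt(2)*w/2 + 9*w + 9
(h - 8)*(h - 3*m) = h^2 - 3*h*m - 8*h + 24*m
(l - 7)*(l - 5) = l^2 - 12*l + 35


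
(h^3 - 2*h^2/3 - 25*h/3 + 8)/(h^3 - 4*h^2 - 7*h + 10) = (h^2 + h/3 - 8)/(h^2 - 3*h - 10)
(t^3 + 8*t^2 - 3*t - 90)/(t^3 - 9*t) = (t^2 + 11*t + 30)/(t*(t + 3))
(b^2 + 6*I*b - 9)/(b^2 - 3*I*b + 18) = (b + 3*I)/(b - 6*I)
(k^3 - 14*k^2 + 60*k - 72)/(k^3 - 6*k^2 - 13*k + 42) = (k^2 - 12*k + 36)/(k^2 - 4*k - 21)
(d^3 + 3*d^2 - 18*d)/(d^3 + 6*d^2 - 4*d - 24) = d*(d - 3)/(d^2 - 4)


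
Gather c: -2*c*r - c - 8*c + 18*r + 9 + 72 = c*(-2*r - 9) + 18*r + 81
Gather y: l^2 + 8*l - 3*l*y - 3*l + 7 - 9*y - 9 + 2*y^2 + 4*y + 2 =l^2 + 5*l + 2*y^2 + y*(-3*l - 5)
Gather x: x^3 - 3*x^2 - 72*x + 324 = x^3 - 3*x^2 - 72*x + 324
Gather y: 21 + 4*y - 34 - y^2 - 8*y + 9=-y^2 - 4*y - 4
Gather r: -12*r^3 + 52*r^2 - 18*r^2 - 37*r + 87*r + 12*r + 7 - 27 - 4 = -12*r^3 + 34*r^2 + 62*r - 24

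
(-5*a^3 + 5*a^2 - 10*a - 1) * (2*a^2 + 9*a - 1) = -10*a^5 - 35*a^4 + 30*a^3 - 97*a^2 + a + 1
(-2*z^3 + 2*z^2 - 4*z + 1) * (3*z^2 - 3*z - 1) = -6*z^5 + 12*z^4 - 16*z^3 + 13*z^2 + z - 1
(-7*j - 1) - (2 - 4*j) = -3*j - 3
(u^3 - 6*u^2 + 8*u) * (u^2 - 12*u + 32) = u^5 - 18*u^4 + 112*u^3 - 288*u^2 + 256*u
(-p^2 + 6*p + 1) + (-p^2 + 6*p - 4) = -2*p^2 + 12*p - 3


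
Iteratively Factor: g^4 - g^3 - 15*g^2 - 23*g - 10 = (g + 1)*(g^3 - 2*g^2 - 13*g - 10) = (g + 1)^2*(g^2 - 3*g - 10) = (g - 5)*(g + 1)^2*(g + 2)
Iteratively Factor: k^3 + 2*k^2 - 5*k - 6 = (k + 3)*(k^2 - k - 2) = (k + 1)*(k + 3)*(k - 2)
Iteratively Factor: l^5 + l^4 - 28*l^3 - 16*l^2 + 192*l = (l + 4)*(l^4 - 3*l^3 - 16*l^2 + 48*l) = (l + 4)^2*(l^3 - 7*l^2 + 12*l) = (l - 3)*(l + 4)^2*(l^2 - 4*l) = l*(l - 3)*(l + 4)^2*(l - 4)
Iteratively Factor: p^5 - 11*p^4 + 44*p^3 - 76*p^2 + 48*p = (p)*(p^4 - 11*p^3 + 44*p^2 - 76*p + 48) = p*(p - 2)*(p^3 - 9*p^2 + 26*p - 24) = p*(p - 3)*(p - 2)*(p^2 - 6*p + 8) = p*(p - 3)*(p - 2)^2*(p - 4)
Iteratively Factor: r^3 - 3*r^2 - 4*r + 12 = (r - 3)*(r^2 - 4) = (r - 3)*(r - 2)*(r + 2)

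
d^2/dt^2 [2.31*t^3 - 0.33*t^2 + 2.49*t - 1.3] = 13.86*t - 0.66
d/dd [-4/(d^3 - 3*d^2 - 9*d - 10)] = 12*(d^2 - 2*d - 3)/(-d^3 + 3*d^2 + 9*d + 10)^2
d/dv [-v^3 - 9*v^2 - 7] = 3*v*(-v - 6)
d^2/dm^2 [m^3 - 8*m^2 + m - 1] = 6*m - 16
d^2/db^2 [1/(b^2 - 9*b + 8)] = 2*(-b^2 + 9*b + (2*b - 9)^2 - 8)/(b^2 - 9*b + 8)^3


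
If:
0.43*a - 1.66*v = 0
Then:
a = 3.86046511627907*v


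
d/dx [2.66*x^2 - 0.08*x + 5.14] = 5.32*x - 0.08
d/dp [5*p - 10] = 5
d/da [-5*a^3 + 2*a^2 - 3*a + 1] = -15*a^2 + 4*a - 3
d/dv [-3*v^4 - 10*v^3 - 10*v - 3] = -12*v^3 - 30*v^2 - 10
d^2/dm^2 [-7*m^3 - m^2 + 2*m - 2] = -42*m - 2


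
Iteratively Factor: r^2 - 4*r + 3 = (r - 3)*(r - 1)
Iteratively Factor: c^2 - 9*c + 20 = (c - 4)*(c - 5)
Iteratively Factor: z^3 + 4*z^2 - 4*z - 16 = (z - 2)*(z^2 + 6*z + 8) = (z - 2)*(z + 4)*(z + 2)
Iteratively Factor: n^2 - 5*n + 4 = (n - 1)*(n - 4)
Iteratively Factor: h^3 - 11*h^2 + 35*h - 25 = (h - 1)*(h^2 - 10*h + 25) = (h - 5)*(h - 1)*(h - 5)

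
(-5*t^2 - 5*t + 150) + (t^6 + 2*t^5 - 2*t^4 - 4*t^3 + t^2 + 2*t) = t^6 + 2*t^5 - 2*t^4 - 4*t^3 - 4*t^2 - 3*t + 150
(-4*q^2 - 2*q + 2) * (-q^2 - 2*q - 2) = 4*q^4 + 10*q^3 + 10*q^2 - 4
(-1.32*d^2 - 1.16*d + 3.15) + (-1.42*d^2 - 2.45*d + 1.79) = -2.74*d^2 - 3.61*d + 4.94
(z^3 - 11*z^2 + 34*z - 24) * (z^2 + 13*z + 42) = z^5 + 2*z^4 - 67*z^3 - 44*z^2 + 1116*z - 1008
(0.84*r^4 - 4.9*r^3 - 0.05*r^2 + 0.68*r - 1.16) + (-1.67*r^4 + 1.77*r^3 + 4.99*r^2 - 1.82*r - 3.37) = -0.83*r^4 - 3.13*r^3 + 4.94*r^2 - 1.14*r - 4.53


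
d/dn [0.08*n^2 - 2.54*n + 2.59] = 0.16*n - 2.54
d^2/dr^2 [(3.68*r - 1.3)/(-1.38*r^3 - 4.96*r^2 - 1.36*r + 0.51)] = (-42.049152*r^5 - 121.424544*r^4 - 24.882688*r^3 + 175.451712*r^2 + 2.251752*r + 6.281024)/(2.628072*r^9 + 28.337472*r^8 + 109.620576*r^7 + 174.963772*r^6 + 87.086784*r^5 - 15.861408*r^4 - 17.049266*r^3 + 1.0404*r^2 + 1.061208*r - 0.132651)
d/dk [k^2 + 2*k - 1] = 2*k + 2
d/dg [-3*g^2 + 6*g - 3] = 6 - 6*g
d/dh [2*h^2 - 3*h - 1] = 4*h - 3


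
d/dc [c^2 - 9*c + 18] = 2*c - 9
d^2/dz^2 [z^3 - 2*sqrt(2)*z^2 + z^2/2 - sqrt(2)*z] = 6*z - 4*sqrt(2) + 1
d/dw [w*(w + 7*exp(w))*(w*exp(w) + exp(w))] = (w^3 + 14*w^2*exp(w) + 4*w^2 + 28*w*exp(w) + 2*w + 7*exp(w))*exp(w)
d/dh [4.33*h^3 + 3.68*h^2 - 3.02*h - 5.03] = 12.99*h^2 + 7.36*h - 3.02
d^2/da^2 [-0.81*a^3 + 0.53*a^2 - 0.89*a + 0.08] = 1.06 - 4.86*a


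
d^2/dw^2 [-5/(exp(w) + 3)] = 5*(3 - exp(w))*exp(w)/(exp(w) + 3)^3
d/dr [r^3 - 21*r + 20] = 3*r^2 - 21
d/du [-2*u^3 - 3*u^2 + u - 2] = -6*u^2 - 6*u + 1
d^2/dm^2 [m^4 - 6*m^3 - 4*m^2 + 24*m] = 12*m^2 - 36*m - 8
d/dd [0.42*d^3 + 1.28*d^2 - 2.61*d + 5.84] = 1.26*d^2 + 2.56*d - 2.61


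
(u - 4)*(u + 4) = u^2 - 16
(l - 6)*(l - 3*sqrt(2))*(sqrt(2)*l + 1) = sqrt(2)*l^3 - 6*sqrt(2)*l^2 - 5*l^2 - 3*sqrt(2)*l + 30*l + 18*sqrt(2)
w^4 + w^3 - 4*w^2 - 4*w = w*(w - 2)*(w + 1)*(w + 2)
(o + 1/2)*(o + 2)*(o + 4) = o^3 + 13*o^2/2 + 11*o + 4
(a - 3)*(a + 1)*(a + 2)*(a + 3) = a^4 + 3*a^3 - 7*a^2 - 27*a - 18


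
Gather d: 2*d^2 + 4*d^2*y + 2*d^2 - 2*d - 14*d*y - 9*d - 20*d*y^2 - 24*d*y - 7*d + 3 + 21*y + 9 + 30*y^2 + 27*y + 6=d^2*(4*y + 4) + d*(-20*y^2 - 38*y - 18) + 30*y^2 + 48*y + 18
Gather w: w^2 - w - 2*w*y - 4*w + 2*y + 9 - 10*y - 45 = w^2 + w*(-2*y - 5) - 8*y - 36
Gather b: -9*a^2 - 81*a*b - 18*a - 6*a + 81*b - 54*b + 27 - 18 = -9*a^2 - 24*a + b*(27 - 81*a) + 9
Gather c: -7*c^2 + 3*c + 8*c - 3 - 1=-7*c^2 + 11*c - 4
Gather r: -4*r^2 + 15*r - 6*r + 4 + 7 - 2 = -4*r^2 + 9*r + 9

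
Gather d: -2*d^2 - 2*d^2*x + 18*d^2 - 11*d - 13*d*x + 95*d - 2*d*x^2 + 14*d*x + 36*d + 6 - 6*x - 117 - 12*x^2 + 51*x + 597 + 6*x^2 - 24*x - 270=d^2*(16 - 2*x) + d*(-2*x^2 + x + 120) - 6*x^2 + 21*x + 216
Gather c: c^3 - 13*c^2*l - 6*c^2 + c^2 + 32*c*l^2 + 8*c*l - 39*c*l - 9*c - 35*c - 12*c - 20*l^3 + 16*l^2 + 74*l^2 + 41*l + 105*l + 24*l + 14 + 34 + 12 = c^3 + c^2*(-13*l - 5) + c*(32*l^2 - 31*l - 56) - 20*l^3 + 90*l^2 + 170*l + 60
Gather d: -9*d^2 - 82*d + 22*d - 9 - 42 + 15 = -9*d^2 - 60*d - 36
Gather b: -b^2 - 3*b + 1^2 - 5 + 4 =-b^2 - 3*b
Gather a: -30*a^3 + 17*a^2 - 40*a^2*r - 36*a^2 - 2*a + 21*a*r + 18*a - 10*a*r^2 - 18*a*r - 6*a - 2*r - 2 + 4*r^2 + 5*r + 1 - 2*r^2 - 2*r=-30*a^3 + a^2*(-40*r - 19) + a*(-10*r^2 + 3*r + 10) + 2*r^2 + r - 1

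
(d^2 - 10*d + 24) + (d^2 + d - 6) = 2*d^2 - 9*d + 18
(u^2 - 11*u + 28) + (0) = u^2 - 11*u + 28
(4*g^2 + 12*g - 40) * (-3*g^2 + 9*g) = -12*g^4 + 228*g^2 - 360*g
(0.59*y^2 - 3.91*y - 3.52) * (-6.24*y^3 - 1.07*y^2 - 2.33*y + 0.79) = -3.6816*y^5 + 23.7671*y^4 + 24.7738*y^3 + 13.3428*y^2 + 5.1127*y - 2.7808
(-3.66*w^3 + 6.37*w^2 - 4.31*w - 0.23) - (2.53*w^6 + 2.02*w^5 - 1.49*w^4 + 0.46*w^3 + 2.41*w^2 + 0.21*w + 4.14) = -2.53*w^6 - 2.02*w^5 + 1.49*w^4 - 4.12*w^3 + 3.96*w^2 - 4.52*w - 4.37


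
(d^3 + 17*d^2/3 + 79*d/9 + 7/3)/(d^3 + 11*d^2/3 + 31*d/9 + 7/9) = (d + 3)/(d + 1)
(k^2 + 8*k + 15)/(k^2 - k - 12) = (k + 5)/(k - 4)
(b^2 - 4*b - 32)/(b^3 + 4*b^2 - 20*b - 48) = (b^2 - 4*b - 32)/(b^3 + 4*b^2 - 20*b - 48)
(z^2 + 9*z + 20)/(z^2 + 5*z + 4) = (z + 5)/(z + 1)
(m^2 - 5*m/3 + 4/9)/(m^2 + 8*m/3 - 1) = (m - 4/3)/(m + 3)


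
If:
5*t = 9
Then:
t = 9/5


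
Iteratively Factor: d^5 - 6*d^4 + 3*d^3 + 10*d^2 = (d)*(d^4 - 6*d^3 + 3*d^2 + 10*d) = d*(d - 5)*(d^3 - d^2 - 2*d) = d^2*(d - 5)*(d^2 - d - 2) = d^2*(d - 5)*(d - 2)*(d + 1)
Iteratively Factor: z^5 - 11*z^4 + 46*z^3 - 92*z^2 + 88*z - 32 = (z - 2)*(z^4 - 9*z^3 + 28*z^2 - 36*z + 16) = (z - 2)*(z - 1)*(z^3 - 8*z^2 + 20*z - 16) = (z - 2)^2*(z - 1)*(z^2 - 6*z + 8) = (z - 4)*(z - 2)^2*(z - 1)*(z - 2)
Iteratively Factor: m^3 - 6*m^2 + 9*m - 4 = (m - 1)*(m^2 - 5*m + 4) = (m - 4)*(m - 1)*(m - 1)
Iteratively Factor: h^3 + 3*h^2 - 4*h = (h - 1)*(h^2 + 4*h) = h*(h - 1)*(h + 4)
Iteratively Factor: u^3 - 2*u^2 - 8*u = (u)*(u^2 - 2*u - 8) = u*(u + 2)*(u - 4)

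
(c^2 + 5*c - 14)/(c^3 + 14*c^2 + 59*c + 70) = (c - 2)/(c^2 + 7*c + 10)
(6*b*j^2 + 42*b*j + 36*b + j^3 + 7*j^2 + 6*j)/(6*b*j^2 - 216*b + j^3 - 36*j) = (j + 1)/(j - 6)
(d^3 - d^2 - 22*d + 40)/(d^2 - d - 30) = (d^2 - 6*d + 8)/(d - 6)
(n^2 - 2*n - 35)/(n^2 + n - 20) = (n - 7)/(n - 4)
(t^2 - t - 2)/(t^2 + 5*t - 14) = (t + 1)/(t + 7)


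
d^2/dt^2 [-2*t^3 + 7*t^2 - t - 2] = 14 - 12*t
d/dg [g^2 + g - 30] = 2*g + 1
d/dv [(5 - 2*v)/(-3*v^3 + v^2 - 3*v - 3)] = (6*v^3 - 2*v^2 + 6*v - (2*v - 5)*(9*v^2 - 2*v + 3) + 6)/(3*v^3 - v^2 + 3*v + 3)^2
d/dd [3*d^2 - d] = 6*d - 1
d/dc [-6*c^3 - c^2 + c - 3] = -18*c^2 - 2*c + 1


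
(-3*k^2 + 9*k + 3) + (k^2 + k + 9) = -2*k^2 + 10*k + 12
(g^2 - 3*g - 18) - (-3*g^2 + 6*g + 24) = 4*g^2 - 9*g - 42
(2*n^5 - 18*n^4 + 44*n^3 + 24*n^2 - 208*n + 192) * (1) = 2*n^5 - 18*n^4 + 44*n^3 + 24*n^2 - 208*n + 192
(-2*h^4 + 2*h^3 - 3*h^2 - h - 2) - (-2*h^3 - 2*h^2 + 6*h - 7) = -2*h^4 + 4*h^3 - h^2 - 7*h + 5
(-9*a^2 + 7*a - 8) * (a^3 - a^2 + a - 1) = -9*a^5 + 16*a^4 - 24*a^3 + 24*a^2 - 15*a + 8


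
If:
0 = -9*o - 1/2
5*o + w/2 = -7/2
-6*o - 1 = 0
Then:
No Solution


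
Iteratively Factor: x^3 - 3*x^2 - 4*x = (x + 1)*(x^2 - 4*x) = (x - 4)*(x + 1)*(x)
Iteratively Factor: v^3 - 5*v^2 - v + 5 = (v - 5)*(v^2 - 1) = (v - 5)*(v + 1)*(v - 1)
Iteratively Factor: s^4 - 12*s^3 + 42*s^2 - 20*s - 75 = (s - 5)*(s^3 - 7*s^2 + 7*s + 15) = (s - 5)*(s + 1)*(s^2 - 8*s + 15) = (s - 5)^2*(s + 1)*(s - 3)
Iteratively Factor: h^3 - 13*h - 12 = (h - 4)*(h^2 + 4*h + 3) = (h - 4)*(h + 3)*(h + 1)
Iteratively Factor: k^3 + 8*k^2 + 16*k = (k)*(k^2 + 8*k + 16) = k*(k + 4)*(k + 4)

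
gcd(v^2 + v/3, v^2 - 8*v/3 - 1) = v + 1/3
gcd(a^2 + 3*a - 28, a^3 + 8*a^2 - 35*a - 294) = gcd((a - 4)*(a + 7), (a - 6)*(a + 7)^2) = a + 7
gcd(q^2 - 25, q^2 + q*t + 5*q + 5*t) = q + 5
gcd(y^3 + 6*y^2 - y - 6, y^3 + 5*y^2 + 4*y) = y + 1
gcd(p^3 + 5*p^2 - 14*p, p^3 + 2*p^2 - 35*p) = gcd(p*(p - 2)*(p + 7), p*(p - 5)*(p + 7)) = p^2 + 7*p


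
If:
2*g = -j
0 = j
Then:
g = 0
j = 0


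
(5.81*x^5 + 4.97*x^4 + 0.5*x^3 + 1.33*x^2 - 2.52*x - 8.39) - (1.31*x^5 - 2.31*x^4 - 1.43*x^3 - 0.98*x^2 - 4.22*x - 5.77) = 4.5*x^5 + 7.28*x^4 + 1.93*x^3 + 2.31*x^2 + 1.7*x - 2.62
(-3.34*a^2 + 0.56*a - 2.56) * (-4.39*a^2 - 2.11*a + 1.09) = 14.6626*a^4 + 4.589*a^3 + 6.4162*a^2 + 6.012*a - 2.7904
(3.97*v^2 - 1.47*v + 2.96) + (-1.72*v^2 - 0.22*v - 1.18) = 2.25*v^2 - 1.69*v + 1.78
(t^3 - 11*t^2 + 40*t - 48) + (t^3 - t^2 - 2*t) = 2*t^3 - 12*t^2 + 38*t - 48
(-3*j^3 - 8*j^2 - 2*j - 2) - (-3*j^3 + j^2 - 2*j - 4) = 2 - 9*j^2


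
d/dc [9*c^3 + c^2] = c*(27*c + 2)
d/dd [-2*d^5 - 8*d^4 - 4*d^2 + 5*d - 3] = -10*d^4 - 32*d^3 - 8*d + 5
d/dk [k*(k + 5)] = 2*k + 5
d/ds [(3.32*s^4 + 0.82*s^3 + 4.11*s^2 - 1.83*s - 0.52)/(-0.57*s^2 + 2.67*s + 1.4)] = (-3.7848*s^5 + 26.1258*s^4 + 22.9708*s^3 + 13.3746*s^2 + 10.9152*s - 1.1736)/(0.3249*s^4 - 3.0438*s^3 + 5.5329*s^2 + 7.476*s + 1.96)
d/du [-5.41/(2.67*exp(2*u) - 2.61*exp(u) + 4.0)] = (28.8894*exp(u) - 14.1201)*exp(u)/(2.67*exp(2*u) - 2.61*exp(u) + 4.0)^2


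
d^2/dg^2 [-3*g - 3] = 0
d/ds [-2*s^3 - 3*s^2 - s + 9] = -6*s^2 - 6*s - 1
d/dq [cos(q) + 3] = -sin(q)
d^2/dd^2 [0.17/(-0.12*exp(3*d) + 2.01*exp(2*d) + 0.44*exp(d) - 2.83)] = (-0.17*(-0.72*exp(2*d) + 8.04*exp(d) + 0.88)*(-0.36*exp(2*d) + 4.02*exp(d) + 0.44)*exp(d) + (0.1836*exp(2*d) - 1.3668*exp(d) - 0.0748)*(0.12*exp(3*d) - 2.01*exp(2*d) - 0.44*exp(d) + 2.83))*exp(d)/(0.12*exp(3*d) - 2.01*exp(2*d) - 0.44*exp(d) + 2.83)^3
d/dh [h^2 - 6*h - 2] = 2*h - 6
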